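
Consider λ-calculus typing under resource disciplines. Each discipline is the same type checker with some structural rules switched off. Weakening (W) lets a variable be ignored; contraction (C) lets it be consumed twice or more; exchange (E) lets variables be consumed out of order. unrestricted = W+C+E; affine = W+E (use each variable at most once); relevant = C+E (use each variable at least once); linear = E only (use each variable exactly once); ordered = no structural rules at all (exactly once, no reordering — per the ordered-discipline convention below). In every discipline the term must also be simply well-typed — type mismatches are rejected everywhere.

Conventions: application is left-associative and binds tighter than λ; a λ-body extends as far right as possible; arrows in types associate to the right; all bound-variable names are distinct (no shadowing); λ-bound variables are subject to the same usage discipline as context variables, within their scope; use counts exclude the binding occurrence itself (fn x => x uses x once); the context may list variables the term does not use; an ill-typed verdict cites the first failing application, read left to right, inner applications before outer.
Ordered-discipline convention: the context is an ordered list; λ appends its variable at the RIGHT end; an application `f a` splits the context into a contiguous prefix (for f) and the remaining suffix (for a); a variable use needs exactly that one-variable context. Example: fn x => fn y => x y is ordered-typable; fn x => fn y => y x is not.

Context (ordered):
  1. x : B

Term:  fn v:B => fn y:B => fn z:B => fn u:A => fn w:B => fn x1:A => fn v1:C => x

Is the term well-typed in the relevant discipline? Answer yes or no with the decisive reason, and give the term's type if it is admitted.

no — needs weakening: v, y, z, u, w, x1, v1 unused
use counts: x=1, v (λ-bound)=0, y (λ-bound)=0, z (λ-bound)=0, u (λ-bound)=0, w (λ-bound)=0, x1 (λ-bound)=0, v1 (λ-bound)=0
left-to-right use order: x
typing: the term checks, with type B → B → B → A → B → A → C → B
across the five disciplines: ordered ✗ · linear ✗ · affine ✓ · relevant ✗ · unrestricted ✓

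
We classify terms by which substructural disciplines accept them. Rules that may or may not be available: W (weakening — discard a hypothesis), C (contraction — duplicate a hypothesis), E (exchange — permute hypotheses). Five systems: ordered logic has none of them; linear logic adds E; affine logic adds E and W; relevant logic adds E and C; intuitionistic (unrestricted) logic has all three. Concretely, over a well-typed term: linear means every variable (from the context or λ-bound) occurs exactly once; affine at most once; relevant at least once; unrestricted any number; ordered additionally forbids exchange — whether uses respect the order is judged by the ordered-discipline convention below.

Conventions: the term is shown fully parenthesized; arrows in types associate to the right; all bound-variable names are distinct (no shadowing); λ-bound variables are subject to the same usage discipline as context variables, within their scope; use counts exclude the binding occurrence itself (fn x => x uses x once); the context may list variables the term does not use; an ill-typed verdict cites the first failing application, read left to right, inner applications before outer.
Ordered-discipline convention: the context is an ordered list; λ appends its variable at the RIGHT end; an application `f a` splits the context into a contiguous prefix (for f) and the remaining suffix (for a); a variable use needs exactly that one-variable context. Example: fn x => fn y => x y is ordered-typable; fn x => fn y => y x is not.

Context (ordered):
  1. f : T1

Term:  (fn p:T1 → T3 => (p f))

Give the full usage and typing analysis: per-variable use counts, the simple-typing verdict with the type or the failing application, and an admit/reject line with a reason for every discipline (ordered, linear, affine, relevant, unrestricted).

usage: f: 1, p (bound): 1
left-to-right use order: p, f
typing: well-typed at (T1 → T3) → T3
ordered: ✗, no contiguous prefix/suffix split fits p, f
linear: ✓, f, p: one use apiece
affine: ✓, none of f, p used more than once
relevant: ✓, f, p: all used, weakening unneeded
unrestricted: ✓, simply typable at (T1 → T3) → T3; W, C, E all held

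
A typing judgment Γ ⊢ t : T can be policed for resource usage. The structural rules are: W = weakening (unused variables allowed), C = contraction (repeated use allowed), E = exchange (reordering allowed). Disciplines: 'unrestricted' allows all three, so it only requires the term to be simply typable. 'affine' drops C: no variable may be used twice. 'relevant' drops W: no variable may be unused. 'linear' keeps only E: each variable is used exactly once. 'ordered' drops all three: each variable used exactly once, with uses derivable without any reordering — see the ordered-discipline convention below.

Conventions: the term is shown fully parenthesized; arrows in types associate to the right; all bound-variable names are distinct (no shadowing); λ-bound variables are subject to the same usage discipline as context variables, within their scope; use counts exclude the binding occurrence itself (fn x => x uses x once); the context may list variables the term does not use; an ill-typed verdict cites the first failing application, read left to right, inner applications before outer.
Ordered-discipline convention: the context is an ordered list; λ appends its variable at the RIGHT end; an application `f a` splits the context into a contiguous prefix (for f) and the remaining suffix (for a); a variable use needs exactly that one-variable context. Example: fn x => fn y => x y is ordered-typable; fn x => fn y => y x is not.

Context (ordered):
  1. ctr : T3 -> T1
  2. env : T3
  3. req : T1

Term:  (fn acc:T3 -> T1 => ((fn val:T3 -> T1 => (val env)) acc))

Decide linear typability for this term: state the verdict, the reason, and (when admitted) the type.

no — ctr, req never used (weakening)
use counts: ctr: 0×, env: 1×, req: 0×, acc (λ-bound): 1×, val (λ-bound): 1×
uses in reading order: val, env, acc
typing: the term checks, with type (T3 -> T1) -> T1
summary: ordered ✗ · linear ✗ · affine ✓ · relevant ✗ · unrestricted ✓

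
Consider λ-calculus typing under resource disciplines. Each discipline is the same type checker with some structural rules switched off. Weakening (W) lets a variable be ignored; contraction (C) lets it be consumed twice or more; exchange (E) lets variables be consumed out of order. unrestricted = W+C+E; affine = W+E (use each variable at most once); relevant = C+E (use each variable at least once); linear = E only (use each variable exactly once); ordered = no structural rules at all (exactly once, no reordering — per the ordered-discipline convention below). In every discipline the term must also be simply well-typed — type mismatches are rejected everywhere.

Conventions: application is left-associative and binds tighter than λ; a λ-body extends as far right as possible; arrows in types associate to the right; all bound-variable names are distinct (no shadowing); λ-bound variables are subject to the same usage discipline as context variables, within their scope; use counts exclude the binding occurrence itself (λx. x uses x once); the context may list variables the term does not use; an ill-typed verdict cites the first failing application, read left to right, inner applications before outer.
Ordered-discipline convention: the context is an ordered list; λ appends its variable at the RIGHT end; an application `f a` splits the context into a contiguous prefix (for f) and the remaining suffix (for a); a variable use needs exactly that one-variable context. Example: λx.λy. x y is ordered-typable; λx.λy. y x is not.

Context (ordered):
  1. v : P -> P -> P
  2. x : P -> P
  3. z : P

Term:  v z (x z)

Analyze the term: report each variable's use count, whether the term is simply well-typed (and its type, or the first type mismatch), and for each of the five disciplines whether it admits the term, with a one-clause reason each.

use counts: v ×1; x ×1; z ×2
order of uses: v, z, x, z
typing: the term checks, with type P
ordered ✗ (z ×2 used more than once (contraction))
linear ✗ (z ×2 used more than once (contraction))
affine ✗ (z ×2 used more than once (contraction))
relevant ✓ (at least one use each (v, x, z))
unrestricted ✓ (type-checks (P) and nothing is barred)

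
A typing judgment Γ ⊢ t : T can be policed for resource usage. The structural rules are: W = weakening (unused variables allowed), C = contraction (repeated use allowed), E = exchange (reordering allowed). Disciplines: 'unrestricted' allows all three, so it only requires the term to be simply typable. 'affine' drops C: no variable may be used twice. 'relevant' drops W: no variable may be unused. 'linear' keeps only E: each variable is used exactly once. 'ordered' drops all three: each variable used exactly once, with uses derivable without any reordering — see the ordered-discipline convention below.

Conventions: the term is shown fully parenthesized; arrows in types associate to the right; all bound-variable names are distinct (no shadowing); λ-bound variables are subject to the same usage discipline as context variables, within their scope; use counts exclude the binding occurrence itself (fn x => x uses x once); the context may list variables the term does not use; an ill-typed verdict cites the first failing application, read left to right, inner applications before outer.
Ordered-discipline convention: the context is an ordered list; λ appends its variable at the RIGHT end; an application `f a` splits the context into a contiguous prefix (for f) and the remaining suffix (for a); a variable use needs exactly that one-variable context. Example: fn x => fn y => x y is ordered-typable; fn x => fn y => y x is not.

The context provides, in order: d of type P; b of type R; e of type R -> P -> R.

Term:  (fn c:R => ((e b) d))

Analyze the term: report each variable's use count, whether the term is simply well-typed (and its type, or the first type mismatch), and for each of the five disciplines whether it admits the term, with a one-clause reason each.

use counts: d=1; b=1; e=1; c (bound)=0
use order (left to right): e, b, d
typing: ✓ — R -> R
ordered: ✗, unused: c — weakening required
linear: ✗, unused: c — weakening required
affine: ✓, no duplicate uses among d, b, e, c
relevant: ✗, unused: c — weakening required
unrestricted: ✓, well-typed at R -> R; no restrictions here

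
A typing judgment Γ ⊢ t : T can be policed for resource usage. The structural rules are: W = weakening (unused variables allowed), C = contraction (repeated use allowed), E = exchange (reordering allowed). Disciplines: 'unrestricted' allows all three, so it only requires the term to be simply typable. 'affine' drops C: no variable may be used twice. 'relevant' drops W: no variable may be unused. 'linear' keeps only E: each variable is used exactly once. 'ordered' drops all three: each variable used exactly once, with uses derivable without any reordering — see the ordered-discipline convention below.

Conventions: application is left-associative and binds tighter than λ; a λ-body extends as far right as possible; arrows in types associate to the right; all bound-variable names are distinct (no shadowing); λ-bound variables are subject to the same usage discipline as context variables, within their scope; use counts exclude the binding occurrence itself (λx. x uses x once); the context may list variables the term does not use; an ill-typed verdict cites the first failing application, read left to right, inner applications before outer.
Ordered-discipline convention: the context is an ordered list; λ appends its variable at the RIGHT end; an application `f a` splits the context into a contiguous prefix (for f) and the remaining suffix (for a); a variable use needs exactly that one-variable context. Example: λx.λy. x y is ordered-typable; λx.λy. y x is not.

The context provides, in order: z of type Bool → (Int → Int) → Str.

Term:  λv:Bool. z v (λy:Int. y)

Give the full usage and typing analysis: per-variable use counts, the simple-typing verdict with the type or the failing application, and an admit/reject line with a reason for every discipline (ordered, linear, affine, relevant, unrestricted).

usage: z=1; v (bound)=1; y (bound)=1
use order (left to right): z, v, y
typing: well-typed — term : Bool → Str
ordered: ✓, single-use (z, v, y), ordered derivation ok
linear: ✓, each of z, v, y used exactly once
affine: ✓, no duplicate uses among z, v, y
relevant: ✓, z, v, y: all used, weakening unneeded
unrestricted: ✓, typability at Bool → Str is all that's needed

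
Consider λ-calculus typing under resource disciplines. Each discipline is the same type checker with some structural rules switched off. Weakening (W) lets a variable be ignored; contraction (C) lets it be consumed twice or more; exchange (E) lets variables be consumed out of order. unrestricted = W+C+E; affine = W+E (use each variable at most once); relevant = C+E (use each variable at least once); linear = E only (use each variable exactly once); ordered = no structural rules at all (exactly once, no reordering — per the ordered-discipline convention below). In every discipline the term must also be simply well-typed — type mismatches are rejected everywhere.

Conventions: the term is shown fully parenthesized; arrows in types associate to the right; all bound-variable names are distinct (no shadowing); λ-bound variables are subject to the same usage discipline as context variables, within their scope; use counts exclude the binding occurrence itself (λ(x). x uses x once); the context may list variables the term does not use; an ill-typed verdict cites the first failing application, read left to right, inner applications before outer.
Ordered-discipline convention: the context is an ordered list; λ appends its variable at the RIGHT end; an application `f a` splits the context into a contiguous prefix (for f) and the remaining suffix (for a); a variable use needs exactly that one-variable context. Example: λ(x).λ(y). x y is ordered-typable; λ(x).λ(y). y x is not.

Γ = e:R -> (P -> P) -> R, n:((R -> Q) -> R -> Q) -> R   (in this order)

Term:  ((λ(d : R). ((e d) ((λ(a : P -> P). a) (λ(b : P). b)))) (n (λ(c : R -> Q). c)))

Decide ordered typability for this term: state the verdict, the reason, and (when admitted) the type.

yes — one use each (e, n, d, a, b, c); ordered split holds; term : R
counts: e: 1×; n: 1×; d [bound]: 1×; a [bound]: 1×; b [bound]: 1×; c [bound]: 1×
use order (left to right): e, d, a, b, n, c
typing: ✓ — R
per-discipline verdicts: ordered ✓ · linear ✓ · affine ✓ · relevant ✓ · unrestricted ✓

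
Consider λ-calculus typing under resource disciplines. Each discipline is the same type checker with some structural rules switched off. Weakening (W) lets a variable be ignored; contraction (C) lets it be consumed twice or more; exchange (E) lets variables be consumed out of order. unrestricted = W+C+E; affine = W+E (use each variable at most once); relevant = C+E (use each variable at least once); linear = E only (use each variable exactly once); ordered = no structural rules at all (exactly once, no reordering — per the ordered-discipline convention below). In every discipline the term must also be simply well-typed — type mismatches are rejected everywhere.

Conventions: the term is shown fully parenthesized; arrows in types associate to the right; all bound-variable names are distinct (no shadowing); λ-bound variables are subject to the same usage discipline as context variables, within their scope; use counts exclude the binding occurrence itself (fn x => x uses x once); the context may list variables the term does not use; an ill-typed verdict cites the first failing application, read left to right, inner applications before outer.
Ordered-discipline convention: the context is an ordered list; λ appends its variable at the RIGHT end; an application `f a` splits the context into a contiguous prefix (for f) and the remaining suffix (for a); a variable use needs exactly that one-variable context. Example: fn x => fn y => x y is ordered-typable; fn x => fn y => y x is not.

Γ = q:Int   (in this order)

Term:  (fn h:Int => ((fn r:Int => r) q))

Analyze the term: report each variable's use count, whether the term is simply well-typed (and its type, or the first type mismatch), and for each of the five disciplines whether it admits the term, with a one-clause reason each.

usage: q: 1, h (λ-bound): 0, r (λ-bound): 1
use order (left to right): r, q
typing: well-typed — term : Int → Int
ordered: ✗ — h left unused
linear: ✗ — h left unused
affine: ✓ — at most one use each (q, h, r)
relevant: ✗ — h left unused
unrestricted: ✓ — simply typable at Int → Int; W, C, E all held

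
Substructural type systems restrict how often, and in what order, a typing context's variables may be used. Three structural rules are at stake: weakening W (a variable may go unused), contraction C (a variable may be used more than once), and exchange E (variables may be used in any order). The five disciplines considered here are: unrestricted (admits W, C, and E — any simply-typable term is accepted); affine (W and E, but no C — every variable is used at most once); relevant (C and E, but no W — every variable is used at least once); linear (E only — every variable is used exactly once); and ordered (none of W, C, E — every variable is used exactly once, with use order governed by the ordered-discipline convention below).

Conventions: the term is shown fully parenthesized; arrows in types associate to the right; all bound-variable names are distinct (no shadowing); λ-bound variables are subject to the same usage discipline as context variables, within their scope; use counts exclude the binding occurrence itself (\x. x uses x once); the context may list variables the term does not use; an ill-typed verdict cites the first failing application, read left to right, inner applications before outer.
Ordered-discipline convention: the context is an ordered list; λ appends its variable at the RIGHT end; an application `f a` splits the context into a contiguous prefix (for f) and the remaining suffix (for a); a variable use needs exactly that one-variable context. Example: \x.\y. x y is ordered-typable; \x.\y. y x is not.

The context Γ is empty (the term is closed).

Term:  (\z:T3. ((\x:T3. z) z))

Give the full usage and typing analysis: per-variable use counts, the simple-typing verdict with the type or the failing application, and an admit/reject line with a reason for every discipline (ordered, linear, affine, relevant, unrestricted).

use counts: z (λ-bound) ×2, x (λ-bound) ×0
left-to-right use order: z, z
typing: well-typed — term : T3 -> T3
ordered: ✗, needs contraction — z ×2; unused: x — weakening required
linear: ✗, needs contraction — z ×2; unused: x — weakening required
affine: ✗, needs contraction — z ×2
relevant: ✗, unused: x — weakening required
unrestricted: ✓, type-checks (T3 -> T3) and nothing is barred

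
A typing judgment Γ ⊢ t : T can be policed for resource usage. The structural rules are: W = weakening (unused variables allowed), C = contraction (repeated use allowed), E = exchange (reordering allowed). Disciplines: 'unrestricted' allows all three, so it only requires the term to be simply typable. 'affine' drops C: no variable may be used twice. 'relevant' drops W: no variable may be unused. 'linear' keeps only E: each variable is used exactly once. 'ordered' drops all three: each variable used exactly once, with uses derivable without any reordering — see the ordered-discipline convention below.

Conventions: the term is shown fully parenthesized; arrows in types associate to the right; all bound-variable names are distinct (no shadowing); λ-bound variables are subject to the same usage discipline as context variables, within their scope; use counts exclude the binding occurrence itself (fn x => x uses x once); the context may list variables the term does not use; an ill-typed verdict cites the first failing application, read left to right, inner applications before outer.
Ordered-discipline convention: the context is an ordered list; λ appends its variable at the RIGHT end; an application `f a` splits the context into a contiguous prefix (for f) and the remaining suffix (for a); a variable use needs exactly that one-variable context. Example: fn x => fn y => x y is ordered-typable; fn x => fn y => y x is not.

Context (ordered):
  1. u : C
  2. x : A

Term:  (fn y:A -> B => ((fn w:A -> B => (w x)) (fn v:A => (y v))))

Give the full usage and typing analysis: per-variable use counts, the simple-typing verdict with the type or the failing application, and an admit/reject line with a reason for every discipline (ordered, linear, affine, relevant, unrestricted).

variable uses: u=0, x=1, y (bound)=1, w (bound)=1, v (bound)=1
use order (left to right): w, x, y, v
typing: well-typed at (A -> B) -> B
ordered: ✗ — u left unused
linear: ✗ — u left unused
affine: ✓ — u, x, y, w, v: no repeats, contraction unneeded
relevant: ✗ — u left unused
unrestricted: ✓ — typability at (A -> B) -> B is all that's needed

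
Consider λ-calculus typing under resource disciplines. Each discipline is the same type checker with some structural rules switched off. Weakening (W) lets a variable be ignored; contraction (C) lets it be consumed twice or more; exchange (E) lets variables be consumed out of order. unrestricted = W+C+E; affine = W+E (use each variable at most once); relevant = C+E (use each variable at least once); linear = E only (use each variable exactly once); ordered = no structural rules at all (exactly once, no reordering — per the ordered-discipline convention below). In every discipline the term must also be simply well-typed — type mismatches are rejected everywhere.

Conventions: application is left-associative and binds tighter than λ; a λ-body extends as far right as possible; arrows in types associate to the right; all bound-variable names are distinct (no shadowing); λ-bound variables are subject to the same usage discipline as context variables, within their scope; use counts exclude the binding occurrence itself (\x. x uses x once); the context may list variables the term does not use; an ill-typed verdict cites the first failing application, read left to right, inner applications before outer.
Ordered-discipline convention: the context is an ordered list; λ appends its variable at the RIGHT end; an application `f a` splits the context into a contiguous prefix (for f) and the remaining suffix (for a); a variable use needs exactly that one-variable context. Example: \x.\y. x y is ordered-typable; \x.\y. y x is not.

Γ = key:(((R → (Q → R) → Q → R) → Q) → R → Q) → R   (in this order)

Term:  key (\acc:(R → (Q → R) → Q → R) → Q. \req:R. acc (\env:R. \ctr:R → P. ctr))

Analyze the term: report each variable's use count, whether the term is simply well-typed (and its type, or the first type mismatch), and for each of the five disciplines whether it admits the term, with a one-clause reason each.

counts: key: 1, acc (bound): 1, req (bound): 0, env (bound): 0, ctr (bound): 1
order of uses: key, acc, ctr
typing: ill-typed: an argument R → (R → P) → R → P mismatches the expected R → (Q → R) → Q → R
ordered ✗ (the type mismatch rejects it)
linear ✗ (not simply typable)
affine ✗ (fails simple typing)
relevant ✗ (a type mismatch blocks all five)
unrestricted ✗ (the type mismatch rejects it)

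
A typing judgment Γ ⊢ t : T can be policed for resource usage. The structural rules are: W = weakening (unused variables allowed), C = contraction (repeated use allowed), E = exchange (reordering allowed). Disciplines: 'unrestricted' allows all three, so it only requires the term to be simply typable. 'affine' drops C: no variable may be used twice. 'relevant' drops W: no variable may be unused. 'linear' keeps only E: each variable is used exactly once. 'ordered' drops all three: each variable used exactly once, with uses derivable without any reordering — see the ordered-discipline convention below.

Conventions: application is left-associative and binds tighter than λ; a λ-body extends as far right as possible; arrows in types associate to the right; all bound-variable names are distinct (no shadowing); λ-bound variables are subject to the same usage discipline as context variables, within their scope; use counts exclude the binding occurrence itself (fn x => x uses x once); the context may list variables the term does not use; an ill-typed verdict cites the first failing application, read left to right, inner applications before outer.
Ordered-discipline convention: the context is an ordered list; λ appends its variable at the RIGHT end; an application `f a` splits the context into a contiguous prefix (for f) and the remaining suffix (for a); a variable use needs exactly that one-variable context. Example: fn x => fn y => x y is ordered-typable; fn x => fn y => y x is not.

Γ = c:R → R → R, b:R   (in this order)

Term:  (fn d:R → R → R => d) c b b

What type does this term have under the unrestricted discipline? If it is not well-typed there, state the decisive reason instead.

term : R
use counts: c=1, b=2, d (λ-bound)=1
uses in reading order: d, c, b, b
typing: well-typed — term : R
across the five disciplines: ordered ✗ · linear ✗ · affine ✗ · relevant ✓ · unrestricted ✓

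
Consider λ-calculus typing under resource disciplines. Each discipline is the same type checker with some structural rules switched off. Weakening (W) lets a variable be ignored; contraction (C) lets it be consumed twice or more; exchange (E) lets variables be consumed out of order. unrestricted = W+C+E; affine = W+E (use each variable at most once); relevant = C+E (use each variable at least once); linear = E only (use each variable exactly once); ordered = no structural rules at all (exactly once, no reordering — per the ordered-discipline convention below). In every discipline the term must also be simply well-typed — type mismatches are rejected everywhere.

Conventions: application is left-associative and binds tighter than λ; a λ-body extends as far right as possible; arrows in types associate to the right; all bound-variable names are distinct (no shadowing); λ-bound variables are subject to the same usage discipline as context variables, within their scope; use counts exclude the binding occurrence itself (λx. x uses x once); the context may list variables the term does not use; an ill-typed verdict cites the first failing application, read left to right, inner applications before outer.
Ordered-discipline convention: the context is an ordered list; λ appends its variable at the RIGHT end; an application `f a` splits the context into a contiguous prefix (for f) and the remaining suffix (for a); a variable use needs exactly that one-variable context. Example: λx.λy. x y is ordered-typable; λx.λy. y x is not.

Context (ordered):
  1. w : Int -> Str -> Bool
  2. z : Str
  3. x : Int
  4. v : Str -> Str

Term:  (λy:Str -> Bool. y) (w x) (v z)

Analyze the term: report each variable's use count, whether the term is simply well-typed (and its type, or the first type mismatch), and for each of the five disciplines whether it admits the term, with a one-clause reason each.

use counts: w: 1×, z: 1×, x: 1×, v: 1×, y (bound): 1×
uses in reading order: y, w, x, v, z
typing: the term checks, with type Bool
ordered ✗ (needs exchange: uses follow y, w, x, v, z)
linear ✓ (exactly-once usage across w, z, x, v, y)
affine ✓ (at most one use each (w, z, x, v, y))
relevant ✓ (none of w, z, x, v, y goes unused)
unrestricted ✓ (typability at Bool is all that's needed)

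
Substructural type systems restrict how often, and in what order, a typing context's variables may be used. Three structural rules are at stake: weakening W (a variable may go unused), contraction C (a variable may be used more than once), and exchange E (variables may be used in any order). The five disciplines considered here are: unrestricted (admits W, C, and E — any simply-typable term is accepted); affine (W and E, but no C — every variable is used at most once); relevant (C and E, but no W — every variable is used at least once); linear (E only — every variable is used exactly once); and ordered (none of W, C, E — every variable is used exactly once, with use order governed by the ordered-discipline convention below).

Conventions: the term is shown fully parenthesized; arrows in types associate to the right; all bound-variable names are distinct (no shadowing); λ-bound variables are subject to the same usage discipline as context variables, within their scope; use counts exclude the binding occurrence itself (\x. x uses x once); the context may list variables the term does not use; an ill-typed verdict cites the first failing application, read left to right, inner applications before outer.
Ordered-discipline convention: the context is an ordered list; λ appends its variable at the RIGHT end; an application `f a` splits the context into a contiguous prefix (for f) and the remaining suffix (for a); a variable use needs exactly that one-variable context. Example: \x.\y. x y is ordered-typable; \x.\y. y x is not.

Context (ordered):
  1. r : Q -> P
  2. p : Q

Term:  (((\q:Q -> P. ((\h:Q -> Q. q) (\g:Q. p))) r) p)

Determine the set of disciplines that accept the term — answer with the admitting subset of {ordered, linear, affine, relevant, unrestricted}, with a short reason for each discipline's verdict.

admitted in: unrestricted
counts: r=1; p=2; q (bound)=1; h (bound)=0; g (bound)=0
left-to-right use order: q, p, r, p
typing: well-typed at P
ordered: ✗, uses contraction: p ×2; unused: h, g — weakening required
linear: ✗, uses contraction: p ×2; unused: h, g — weakening required
affine: ✗, uses contraction: p ×2
relevant: ✗, unused: h, g — weakening required
unrestricted: ✓, well-typed at P; no restrictions here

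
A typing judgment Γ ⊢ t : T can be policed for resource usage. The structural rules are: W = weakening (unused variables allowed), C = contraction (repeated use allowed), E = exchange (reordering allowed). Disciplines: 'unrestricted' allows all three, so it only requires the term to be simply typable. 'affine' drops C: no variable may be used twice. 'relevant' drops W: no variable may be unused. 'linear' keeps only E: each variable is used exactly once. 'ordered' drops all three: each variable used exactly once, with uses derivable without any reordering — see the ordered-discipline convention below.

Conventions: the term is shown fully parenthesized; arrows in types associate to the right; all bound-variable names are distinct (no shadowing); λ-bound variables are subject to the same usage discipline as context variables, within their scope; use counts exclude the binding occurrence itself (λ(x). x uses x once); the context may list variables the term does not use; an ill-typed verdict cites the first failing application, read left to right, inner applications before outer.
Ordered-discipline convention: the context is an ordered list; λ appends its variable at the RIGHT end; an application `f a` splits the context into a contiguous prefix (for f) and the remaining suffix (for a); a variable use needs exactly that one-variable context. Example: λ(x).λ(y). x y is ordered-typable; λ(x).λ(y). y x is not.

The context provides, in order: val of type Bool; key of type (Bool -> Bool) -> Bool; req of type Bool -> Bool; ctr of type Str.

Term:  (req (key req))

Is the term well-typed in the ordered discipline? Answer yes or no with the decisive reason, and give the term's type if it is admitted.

no — needs contraction — req ×2; val, ctr never used (weakening)
use counts: val=0; key=1; req=2; ctr=0
order of uses: req, key, req
typing: ✓ — Bool
summary: ordered ✗; linear ✗; affine ✗; relevant ✗; unrestricted ✓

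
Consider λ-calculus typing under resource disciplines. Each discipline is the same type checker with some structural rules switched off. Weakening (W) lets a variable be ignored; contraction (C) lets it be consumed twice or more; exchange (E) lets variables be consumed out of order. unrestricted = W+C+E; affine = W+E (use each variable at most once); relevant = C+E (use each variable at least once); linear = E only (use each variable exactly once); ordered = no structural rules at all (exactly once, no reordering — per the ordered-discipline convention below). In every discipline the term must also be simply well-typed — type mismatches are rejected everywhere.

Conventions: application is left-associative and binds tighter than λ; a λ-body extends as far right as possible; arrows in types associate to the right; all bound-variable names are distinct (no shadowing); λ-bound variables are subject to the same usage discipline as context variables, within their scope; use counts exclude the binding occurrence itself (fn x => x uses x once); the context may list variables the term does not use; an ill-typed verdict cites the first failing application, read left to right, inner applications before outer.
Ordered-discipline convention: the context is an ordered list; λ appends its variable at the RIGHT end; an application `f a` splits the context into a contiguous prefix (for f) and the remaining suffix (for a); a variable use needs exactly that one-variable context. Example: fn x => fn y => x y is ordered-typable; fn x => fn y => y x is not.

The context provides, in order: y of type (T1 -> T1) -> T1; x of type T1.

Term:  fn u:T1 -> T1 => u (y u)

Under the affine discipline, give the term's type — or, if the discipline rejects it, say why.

not well-typed under affine — repeated use of u ×2
usage: y: 1, x: 0, u (bound): 2
uses in reading order: u, y, u
typing: well-typed at (T1 -> T1) -> T1
across the five disciplines: ordered ✗ | linear ✗ | affine ✗ | relevant ✗ | unrestricted ✓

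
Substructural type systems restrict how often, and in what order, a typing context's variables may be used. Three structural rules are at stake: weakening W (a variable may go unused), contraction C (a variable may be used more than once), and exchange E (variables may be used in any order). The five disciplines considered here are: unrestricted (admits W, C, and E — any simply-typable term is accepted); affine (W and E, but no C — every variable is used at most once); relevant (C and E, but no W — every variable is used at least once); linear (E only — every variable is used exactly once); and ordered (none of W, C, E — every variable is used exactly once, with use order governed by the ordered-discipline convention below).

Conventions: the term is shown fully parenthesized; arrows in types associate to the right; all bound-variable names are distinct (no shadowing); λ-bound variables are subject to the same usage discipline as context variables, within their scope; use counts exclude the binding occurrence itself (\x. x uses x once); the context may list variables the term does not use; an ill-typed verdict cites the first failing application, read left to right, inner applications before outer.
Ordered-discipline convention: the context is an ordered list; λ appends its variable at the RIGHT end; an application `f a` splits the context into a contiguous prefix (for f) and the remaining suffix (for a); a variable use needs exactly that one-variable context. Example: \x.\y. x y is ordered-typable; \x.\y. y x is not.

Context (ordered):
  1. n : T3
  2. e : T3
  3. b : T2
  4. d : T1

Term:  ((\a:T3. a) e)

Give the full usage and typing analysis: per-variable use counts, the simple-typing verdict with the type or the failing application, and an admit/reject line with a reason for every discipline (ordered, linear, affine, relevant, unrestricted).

usage: n ×0; e ×1; b ×0; d ×0; a (bound) ×1
uses in reading order: a, e
typing: the term checks, with type T3
ordered: ✗, needs weakening: n, b, d unused
linear: ✗, needs weakening: n, b, d unused
affine: ✓, no duplicate uses among n, e, b, d, a
relevant: ✗, needs weakening: n, b, d unused
unrestricted: ✓, type-checks (T3) and nothing is barred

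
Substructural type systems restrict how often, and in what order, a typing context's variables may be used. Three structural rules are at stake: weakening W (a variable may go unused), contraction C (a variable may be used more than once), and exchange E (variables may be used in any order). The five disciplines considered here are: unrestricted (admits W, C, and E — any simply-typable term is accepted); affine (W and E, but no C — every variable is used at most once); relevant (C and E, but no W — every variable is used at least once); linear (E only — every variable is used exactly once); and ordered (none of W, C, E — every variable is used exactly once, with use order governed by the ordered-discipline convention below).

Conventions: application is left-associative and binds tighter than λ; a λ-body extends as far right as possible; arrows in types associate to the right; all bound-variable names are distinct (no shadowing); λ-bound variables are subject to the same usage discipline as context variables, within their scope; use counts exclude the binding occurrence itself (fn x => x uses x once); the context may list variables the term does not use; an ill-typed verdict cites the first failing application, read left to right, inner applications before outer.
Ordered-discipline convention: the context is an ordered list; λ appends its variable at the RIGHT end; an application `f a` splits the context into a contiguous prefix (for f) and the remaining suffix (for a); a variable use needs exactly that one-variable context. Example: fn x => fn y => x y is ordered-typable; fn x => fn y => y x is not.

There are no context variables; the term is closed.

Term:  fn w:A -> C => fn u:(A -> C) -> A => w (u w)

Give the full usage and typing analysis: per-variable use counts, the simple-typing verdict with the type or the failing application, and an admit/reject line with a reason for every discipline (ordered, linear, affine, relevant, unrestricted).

usage: w (λ-bound)=2; u (λ-bound)=1
order of uses: w, u, w
typing: well-typed — term : (A -> C) -> ((A -> C) -> A) -> C
ordered: ✗, uses contraction: w ×2
linear: ✗, uses contraction: w ×2
affine: ✗, uses contraction: w ×2
relevant: ✓, at least one use each (w, u)
unrestricted: ✓, type-checks ((A -> C) -> ((A -> C) -> A) -> C) and nothing is barred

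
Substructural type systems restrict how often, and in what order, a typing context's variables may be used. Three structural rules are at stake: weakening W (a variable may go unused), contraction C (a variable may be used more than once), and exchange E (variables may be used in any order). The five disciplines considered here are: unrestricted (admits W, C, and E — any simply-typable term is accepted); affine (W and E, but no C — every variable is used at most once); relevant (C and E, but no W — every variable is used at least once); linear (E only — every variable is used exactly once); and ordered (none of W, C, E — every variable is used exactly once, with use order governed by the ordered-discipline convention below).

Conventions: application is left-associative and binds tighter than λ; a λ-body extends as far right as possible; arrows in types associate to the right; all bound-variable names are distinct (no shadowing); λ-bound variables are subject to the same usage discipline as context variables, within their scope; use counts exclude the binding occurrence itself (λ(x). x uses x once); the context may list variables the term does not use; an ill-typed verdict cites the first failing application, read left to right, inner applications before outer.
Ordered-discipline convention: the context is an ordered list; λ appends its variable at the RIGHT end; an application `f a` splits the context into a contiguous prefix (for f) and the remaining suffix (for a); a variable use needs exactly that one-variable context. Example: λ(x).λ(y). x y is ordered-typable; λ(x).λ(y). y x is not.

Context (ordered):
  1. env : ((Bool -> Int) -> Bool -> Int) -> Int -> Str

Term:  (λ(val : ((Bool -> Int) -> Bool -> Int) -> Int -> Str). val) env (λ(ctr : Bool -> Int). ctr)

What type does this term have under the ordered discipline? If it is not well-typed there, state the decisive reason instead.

term : Int -> Str
variable uses: env: 1, val (λ-bound): 1, ctr (λ-bound): 1
uses in reading order: val, env, ctr
typing: ✓ — Int -> Str
across the five disciplines: ordered ✓; linear ✓; affine ✓; relevant ✓; unrestricted ✓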